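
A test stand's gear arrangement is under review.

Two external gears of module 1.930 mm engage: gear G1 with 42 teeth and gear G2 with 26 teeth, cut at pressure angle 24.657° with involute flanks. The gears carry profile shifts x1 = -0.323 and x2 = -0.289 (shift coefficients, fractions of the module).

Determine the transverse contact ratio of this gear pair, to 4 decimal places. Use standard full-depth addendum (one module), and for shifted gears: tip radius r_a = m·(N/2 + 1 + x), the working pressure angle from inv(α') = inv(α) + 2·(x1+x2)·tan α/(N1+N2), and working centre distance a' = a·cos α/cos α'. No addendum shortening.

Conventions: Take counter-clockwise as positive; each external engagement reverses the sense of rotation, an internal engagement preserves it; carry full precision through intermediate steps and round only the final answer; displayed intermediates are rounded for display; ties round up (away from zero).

single-mesh involute tooth geometry (42T engaging 26T at module 1.930)
base radii: r_b1 = 36.834537, r_b2 = 22.802332
tip radii: r_a1 = 41.836610, r_a2 = 26.462230
inv(α') = inv(24.657°) + 2·(-0.323-0.289)·tan α/(42+26) = 0.02043112  ⇒  α' = 22.13157°
a' = a·cos α / cos α' = 65.6200·cos 24.657°/cos 22.13157° = 64.380334
action lengths: √(r_a1²−r_b1²) = 19.837310, √(r_a2²−r_b2²) = 13.427705
base pitch p_b = π·m·cos α = 5.510434
CR = (19.837310 + 13.427705 − 64.380334·sin 22.13157°)/5.510434 = 1.635209
contact ratio ≈ 1.6352

1.6352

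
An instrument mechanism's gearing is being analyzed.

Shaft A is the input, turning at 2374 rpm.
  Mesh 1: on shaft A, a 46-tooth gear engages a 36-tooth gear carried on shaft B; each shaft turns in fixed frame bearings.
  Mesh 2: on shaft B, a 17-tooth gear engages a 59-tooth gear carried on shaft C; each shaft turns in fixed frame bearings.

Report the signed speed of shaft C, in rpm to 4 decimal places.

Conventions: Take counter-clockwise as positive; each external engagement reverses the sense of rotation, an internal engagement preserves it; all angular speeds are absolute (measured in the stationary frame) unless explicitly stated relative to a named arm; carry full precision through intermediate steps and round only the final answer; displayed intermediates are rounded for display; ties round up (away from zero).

+874.0433 rpm

2-mesh fixed-axis compound train (all bearings frame-fixed)
mesh 1 [46T→36T]: ω = 2374.0000×46/36 = 3033.4444 rpm, sense flips to −
mesh 2 [17T→59T]: ω = 3033.4444×17/59 = 874.0433 rpm, sense flips to +
signed output speed = +874.0433 rpm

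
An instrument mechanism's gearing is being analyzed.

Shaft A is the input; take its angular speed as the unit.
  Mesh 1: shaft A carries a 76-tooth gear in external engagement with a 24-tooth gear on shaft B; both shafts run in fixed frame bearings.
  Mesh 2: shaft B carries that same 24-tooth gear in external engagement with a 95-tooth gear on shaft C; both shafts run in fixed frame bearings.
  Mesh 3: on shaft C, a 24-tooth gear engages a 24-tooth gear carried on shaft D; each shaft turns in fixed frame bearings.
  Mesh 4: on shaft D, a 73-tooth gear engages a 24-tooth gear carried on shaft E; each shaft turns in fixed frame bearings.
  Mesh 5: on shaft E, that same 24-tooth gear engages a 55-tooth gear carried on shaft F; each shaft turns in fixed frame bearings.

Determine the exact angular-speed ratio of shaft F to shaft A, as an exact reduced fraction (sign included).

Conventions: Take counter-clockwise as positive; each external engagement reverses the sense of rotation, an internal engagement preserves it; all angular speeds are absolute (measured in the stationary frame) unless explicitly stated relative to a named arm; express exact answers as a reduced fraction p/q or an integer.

-292/275

class = fixed-axis compound train [5 meshes; 5 ratios multiply, 5 sense flips]
mesh 1 [76T→24T]: running ratio 19/6, sense −
mesh 2 [24T→95T]: running ratio 4/5, sense +
mesh 3 [24T→24T]: running ratio 4/5, sense −
mesh 4 [73T→24T]: running ratio 73/30, sense +
mesh 5 [24T→55T]: running ratio 292/275, sense −
ω_out/ω_in = -292/275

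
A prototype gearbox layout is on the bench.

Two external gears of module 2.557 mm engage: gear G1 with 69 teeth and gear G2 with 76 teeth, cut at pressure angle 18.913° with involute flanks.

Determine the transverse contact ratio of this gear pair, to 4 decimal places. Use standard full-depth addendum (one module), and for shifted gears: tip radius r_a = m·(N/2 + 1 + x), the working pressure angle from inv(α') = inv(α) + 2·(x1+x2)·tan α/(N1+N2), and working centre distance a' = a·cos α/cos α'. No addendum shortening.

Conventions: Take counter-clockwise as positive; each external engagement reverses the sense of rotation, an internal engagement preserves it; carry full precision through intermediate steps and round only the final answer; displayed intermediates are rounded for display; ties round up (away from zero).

1.8808

class = single-mesh tooth geometry [involute pair 69T × 76T, m = 2.557]
base radii: r_b1 = 83.453853, r_b2 = 91.920186
tip radii: r_a1 = 90.773500, r_a2 = 99.723000
no profile shift: α' = α, a' = a
action lengths: √(r_a1²−r_b1²) = 35.711100, √(r_a2²−r_b2²) = 38.669834
base pitch p_b = π·m·cos α = 7.599363
CR = (35.711100 + 38.669834 − 185.382500·sin 18.91300°)/7.599363 = 1.880752
contact ratio ≈ 1.8808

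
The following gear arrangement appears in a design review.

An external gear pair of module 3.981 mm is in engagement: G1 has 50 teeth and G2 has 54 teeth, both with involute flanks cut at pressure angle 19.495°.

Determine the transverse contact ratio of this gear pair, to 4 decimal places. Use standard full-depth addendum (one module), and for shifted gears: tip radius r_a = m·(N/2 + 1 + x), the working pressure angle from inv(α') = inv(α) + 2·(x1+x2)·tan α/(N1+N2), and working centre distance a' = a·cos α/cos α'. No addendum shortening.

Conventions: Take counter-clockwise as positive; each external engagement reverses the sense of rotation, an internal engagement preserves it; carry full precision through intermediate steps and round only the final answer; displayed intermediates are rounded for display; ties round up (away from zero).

class = single-mesh tooth geometry [involute pair 50T × 54T, m = 3.981]
base radii: r_b1 = 93.819293, r_b2 = 101.324837
tip radii: r_a1 = 103.506000, r_a2 = 111.468000
no profile shift: α' = α, a' = a
action lengths: √(r_a1²−r_b1²) = 43.719930, √(r_a2²−r_b2²) = 46.458503
base pitch p_b = π·m·cos α = 11.789680
CR = (43.719930 + 46.458503 − 207.012000·sin 19.49500°)/11.789680 = 1.789144
contact ratio ≈ 1.7891

1.7891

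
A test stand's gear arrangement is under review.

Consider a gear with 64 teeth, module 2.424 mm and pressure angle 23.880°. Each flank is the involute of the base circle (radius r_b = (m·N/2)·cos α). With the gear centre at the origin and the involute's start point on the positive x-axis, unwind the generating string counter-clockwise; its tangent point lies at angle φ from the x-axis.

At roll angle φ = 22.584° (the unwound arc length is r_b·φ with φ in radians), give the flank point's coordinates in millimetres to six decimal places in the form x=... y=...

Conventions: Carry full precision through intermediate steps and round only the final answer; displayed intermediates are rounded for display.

class = single-mesh tooth geometry [base-circle involute, m = 2.424, 64T]
pitch radius r_p = m·N/2 = 2.424·64/2 = 77.568000
base radius r_b = r_p·cos α = 77.568000·cos 23.880° = 70.927816
roll angle φ = 22.584° = 0.39416516 rad
x = r_b·(cos φ + φ·sin φ) = 76.225535
y = r_b·(sin φ − φ·cos φ) = 1.425501

x=76.225535 y=1.425501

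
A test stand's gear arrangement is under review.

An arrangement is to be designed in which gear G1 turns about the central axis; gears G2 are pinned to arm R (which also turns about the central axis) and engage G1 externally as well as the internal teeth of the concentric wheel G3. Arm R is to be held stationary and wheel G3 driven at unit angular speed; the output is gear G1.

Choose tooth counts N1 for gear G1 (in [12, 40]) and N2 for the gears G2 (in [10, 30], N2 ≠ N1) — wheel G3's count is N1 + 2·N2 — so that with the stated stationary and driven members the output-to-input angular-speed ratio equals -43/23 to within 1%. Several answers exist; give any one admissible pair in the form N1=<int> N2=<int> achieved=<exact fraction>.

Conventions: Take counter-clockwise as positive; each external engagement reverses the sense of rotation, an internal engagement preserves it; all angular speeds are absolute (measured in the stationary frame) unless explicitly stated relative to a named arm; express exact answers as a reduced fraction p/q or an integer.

N1=23 N2=10 achieved=-43/23

planetary set to be sized for -43/23 (Willis relation)
Willis with ω_arm = 0: ω_sun/ω_ring = −N3/N1; set equal to -43/23  ⇒  N3/N1 = −(-43/23) = 43/23
N3 = N1 + 2·N2  ⇒  N2/N1 = (N3/N1 − 1)/2 = (43/23 − 1)/2 = 10/23
smallest multiple with N1 ≥ 12 and N2 ≥ 10: k = 1  ⇒  N1 = 1·23 = 23, N2 = 1·10 = 10 (N1 ≤ 40, N2 ≤ 30, N2 ≠ N1 ✓), N3 = 23 + 2·10 = 43
check: −N3/N1 with N1 = 23, N3 = 43 gives -43/23; |achieved − target| = 0 ≤ 43/2300 ✓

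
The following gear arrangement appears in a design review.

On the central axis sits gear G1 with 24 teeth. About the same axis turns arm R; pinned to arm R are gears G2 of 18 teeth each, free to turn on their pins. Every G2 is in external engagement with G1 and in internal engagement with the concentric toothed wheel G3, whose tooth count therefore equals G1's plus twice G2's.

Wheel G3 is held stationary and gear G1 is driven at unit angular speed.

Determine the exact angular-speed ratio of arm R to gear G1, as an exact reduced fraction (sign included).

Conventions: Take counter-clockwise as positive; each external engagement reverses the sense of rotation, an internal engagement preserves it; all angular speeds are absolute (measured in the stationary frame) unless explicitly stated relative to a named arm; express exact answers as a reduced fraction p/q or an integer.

2/7

planetary set (24T centre, 18T on arm, 60T internal) — Willis relation
ring teeth: 24 + 2·18 = 60
24(ω_sun−ω_arm) = −60(ω_ring−ω_arm),  ω_ring = 0, ω_sun = 1
24(1−ω_arm) = −60(0−ω_arm)  ⇒  84·ω_arm = 24  ⇒  ω_arm = 2/7
ω_out/ω_in = 2/7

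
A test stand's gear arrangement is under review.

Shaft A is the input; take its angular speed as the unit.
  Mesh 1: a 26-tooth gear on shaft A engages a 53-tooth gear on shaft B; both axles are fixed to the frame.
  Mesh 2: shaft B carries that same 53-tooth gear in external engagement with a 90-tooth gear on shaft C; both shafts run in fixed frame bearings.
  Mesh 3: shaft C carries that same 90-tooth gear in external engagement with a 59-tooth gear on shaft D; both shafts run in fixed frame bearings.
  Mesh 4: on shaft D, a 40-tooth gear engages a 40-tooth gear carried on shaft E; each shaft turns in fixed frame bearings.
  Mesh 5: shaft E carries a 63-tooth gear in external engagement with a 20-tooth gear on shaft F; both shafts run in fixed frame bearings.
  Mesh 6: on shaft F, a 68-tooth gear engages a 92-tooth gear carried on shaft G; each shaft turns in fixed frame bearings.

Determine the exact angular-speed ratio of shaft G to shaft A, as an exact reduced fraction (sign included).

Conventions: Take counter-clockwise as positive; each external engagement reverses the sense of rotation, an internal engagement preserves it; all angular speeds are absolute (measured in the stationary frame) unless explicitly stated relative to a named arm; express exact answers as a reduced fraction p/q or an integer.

class = fixed-axis compound train [6 meshes; 6 ratios multiply, 6 sense flips]
mesh 1 [26T→53T]: running ratio 26/53, sense −
mesh 2 [53T→90T]: running ratio 13/45, sense +
mesh 3 [90T→59T]: running ratio 26/59, sense −
mesh 4 [40T→40T]: running ratio 26/59, sense +
mesh 5 [63T→20T]: running ratio 819/590, sense −
mesh 6 [68T→92T]: running ratio 13923/13570, sense +
ω_out/ω_in = 13923/13570

13923/13570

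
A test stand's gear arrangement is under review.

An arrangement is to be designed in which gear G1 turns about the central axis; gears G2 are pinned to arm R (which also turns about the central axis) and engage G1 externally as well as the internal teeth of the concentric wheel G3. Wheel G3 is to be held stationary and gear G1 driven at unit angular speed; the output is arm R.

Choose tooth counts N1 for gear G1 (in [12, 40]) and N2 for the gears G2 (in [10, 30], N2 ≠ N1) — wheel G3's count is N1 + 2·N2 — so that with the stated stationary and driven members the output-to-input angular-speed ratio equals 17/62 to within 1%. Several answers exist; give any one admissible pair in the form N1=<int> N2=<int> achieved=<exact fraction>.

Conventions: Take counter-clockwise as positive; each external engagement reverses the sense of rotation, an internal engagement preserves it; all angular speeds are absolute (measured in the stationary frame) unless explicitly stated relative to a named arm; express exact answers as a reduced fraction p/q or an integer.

N1=17 N2=14 achieved=17/62

planetary set to be sized for 17/62 (Willis relation)
Willis with ω_ring = 0: ω_arm/ω_sun = N1/(N1+N3); set equal to 17/62  ⇒  N3/N1 = 1/(17/62) − 1 = 45/17
N3 = N1 + 2·N2  ⇒  N2/N1 = (N3/N1 − 1)/2 = (45/17 − 1)/2 = 14/17
smallest multiple with N1 ≥ 12 and N2 ≥ 10: k = 1  ⇒  N1 = 1·17 = 17, N2 = 1·14 = 14 (N1 ≤ 40, N2 ≤ 30, N2 ≠ N1 ✓), N3 = 17 + 2·14 = 45
check: N1/(N1+N3) with N1 = 17, N3 = 45 gives 17/62; |achieved − target| = 0 ≤ 17/6200 ✓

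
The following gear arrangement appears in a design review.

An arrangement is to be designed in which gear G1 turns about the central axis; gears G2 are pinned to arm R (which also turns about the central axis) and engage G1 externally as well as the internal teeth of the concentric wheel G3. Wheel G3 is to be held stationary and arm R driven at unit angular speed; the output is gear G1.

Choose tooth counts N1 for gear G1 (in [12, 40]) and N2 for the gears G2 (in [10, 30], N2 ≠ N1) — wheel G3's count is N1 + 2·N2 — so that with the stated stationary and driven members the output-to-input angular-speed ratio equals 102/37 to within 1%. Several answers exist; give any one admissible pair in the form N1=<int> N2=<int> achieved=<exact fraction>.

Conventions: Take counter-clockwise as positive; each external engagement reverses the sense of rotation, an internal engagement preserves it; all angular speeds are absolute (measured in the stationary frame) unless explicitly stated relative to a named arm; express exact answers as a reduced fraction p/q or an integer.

N1=37 N2=14 achieved=102/37

class = planetary set [ratio 102/37 wanted; Willis about the carrier]
Willis with ω_ring = 0: ω_sun/ω_arm = (N1+N3)/N1; set equal to 102/37  ⇒  N3/N1 = 102/37 − 1 = 65/37
N3 = N1 + 2·N2  ⇒  N2/N1 = (N3/N1 − 1)/2 = (65/37 − 1)/2 = 14/37
smallest multiple with N1 ≥ 12 and N2 ≥ 10: k = 1  ⇒  N1 = 1·37 = 37, N2 = 1·14 = 14 (N1 ≤ 40, N2 ≤ 30, N2 ≠ N1 ✓), N3 = 37 + 2·14 = 65
check: (N1+N3)/N1 with N1 = 37, N3 = 65 gives 102/37; |achieved − target| = 0 ≤ 51/1850 ✓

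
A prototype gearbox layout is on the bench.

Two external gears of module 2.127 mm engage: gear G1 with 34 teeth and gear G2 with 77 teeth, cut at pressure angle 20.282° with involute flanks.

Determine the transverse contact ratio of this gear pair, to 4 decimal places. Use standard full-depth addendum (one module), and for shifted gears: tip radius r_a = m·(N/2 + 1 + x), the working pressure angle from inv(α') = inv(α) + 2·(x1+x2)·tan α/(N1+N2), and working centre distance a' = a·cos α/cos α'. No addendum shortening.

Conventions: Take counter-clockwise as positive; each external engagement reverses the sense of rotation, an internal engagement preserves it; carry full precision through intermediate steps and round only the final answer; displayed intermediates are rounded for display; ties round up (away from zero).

single-mesh involute tooth geometry (34T engaging 77T at module 2.127)
base radii: r_b1 = 33.917065, r_b2 = 76.812178
tip radii: r_a1 = 38.286000, r_a2 = 84.016500
no profile shift: α' = α, a' = a
action lengths: √(r_a1²−r_b1²) = 17.760925, √(r_a2²−r_b2²) = 34.039120
base pitch p_b = π·m·cos α = 6.267859
CR = (17.760925 + 34.039120 − 118.048500·sin 20.28200°)/6.267859 = 1.735776
contact ratio ≈ 1.7358

1.7358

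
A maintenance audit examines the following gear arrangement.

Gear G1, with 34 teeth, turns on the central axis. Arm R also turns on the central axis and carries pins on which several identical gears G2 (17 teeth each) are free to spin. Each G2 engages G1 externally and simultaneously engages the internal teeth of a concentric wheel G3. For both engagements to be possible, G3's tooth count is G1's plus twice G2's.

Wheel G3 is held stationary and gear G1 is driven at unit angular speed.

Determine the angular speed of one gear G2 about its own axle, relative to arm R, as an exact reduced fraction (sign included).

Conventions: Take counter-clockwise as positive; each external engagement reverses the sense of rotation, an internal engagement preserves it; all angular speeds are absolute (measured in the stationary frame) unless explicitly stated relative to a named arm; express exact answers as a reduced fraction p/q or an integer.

recognized (axles ride arm R): planetary set, 34/17/68 teeth
ring teeth: 34 + 2·17 = 68
34(ω_sun−ω_arm) = −68(ω_ring−ω_arm),  ω_ring = 0, ω_sun = 1
34(1−ω_arm) = −68(0−ω_arm)  ⇒  102·ω_arm = 34  ⇒  ω_arm = 1/3
sun–planet mesh: 34·(1−1/3) = −17·(ω_p−ω_arm)  ⇒  ω_p−ω_arm = -4/3
exact speed ratio = -4/3

-4/3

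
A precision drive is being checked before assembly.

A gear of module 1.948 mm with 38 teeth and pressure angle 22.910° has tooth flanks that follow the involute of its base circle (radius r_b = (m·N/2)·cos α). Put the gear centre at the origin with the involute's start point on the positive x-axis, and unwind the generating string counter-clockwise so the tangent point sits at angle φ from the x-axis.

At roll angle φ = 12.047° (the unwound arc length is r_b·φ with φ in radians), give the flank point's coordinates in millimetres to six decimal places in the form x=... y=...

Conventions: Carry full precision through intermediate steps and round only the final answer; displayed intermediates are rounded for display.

x=34.837690 y=0.105168

class = single-mesh tooth geometry [base-circle involute, m = 1.948, 38T]
pitch radius r_p = m·N/2 = 1.948·38/2 = 37.012000
base radius r_b = r_p·cos α = 37.012000·cos 22.910° = 34.092400
roll angle φ = 12.047° = 0.21025981 rad
x = r_b·(cos φ + φ·sin φ) = 34.837690
y = r_b·(sin φ − φ·cos φ) = 0.105168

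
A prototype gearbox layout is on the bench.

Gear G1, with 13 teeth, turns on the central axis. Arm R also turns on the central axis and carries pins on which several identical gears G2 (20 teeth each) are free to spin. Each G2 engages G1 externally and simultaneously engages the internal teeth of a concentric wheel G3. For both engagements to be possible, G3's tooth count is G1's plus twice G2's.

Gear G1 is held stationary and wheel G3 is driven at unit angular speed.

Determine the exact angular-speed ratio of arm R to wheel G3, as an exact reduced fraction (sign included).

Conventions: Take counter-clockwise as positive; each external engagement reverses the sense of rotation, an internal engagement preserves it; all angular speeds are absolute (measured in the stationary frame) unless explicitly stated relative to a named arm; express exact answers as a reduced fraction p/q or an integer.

53/66

recognized (axles ride arm R): planetary set, 13/20/53 teeth
ring teeth: 13 + 2·20 = 53
13(ω_sun−ω_arm) = −53(ω_ring−ω_arm),  ω_sun = 0, ω_ring = 1
13(0−ω_arm) = −53(1−ω_arm)  ⇒  66·ω_arm = 53  ⇒  ω_arm = 53/66
ω_out/ω_in = 53/66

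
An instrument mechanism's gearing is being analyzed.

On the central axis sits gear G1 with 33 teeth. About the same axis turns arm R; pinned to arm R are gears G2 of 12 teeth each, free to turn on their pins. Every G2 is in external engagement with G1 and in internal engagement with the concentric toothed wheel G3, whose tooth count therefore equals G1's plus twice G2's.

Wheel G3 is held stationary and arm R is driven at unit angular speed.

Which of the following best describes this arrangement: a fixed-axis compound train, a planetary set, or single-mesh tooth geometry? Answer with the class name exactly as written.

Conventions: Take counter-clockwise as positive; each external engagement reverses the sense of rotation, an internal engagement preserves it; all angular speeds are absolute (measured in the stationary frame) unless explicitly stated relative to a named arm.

planetary set

recognized (axles ride arm R): planetary set, 33/12/57 teeth
classification: planetary set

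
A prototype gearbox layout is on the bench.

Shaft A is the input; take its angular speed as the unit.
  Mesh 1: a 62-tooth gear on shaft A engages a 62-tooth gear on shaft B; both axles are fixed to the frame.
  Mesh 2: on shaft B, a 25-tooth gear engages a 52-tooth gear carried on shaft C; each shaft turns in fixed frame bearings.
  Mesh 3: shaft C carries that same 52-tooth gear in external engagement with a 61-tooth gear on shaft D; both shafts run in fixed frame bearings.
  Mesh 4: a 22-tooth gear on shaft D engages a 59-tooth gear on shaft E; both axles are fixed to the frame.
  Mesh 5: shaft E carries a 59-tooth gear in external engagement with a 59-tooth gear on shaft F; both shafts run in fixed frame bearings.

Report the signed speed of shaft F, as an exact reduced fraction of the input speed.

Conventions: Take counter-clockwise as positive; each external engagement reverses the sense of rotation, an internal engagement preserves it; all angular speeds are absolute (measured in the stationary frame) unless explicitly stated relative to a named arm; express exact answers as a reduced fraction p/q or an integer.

5-mesh fixed-axis compound train (all bearings frame-fixed)
mesh 1 [62T→62T]: |ω|/ω_in = 1×62/62 = 1, sense flips to −
mesh 2 [25T→52T]: |ω|/ω_in = 1×25/52 = 25/52, sense flips to +
mesh 3 [52T→61T]: |ω|/ω_in = (25/52)×52/61 = 25/61, sense flips to −
mesh 4 [22T→59T]: |ω|/ω_in = (25/61)×22/59 = 550/3599, sense flips to +
mesh 5 [59T→59T]: |ω|/ω_in = (550/3599)×59/59 = 550/3599, sense flips to −
signed output speed (× input speed) = -550/3599

-550/3599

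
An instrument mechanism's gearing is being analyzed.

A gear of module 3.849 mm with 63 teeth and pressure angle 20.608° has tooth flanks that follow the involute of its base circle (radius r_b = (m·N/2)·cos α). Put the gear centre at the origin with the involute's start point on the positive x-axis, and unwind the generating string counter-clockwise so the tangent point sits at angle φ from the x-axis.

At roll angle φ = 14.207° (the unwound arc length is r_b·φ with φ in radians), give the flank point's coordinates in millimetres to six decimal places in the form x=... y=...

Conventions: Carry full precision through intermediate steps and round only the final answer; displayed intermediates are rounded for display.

topology: single-mesh involute geometry — m = 3.849, N = 63
pitch radius r_p = m·N/2 = 3.849·63/2 = 121.243500
base radius r_b = r_p·cos α = 121.243500·cos 20.608° = 113.485177
roll angle φ = 14.207° = 0.24795893 rad
x = r_b·(cos φ + φ·sin φ) = 116.920475
y = r_b·(sin φ − φ·cos φ) = 0.573171

x=116.920475 y=0.573171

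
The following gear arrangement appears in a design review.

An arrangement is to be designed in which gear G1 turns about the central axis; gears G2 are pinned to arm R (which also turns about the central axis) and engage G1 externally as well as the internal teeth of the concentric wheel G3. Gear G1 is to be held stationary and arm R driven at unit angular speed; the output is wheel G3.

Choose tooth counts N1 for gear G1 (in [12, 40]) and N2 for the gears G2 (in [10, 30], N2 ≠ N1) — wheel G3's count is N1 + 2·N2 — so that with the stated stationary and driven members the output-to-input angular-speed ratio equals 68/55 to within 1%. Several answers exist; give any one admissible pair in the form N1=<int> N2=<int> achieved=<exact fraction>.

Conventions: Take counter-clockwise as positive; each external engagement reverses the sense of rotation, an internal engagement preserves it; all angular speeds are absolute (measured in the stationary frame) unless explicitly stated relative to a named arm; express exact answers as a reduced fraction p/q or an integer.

N1=13 N2=21 achieved=68/55

design class (target 68/55): planetary set
Willis with ω_sun = 0: ω_ring/ω_arm = (N1+N3)/N3; set equal to 68/55  ⇒  N3/N1 = 1/(68/55 − 1) = 55/13
N3 = N1 + 2·N2  ⇒  N2/N1 = (N3/N1 − 1)/2 = (55/13 − 1)/2 = 21/13
smallest multiple with N1 ≥ 12 and N2 ≥ 10: k = 1  ⇒  N1 = 1·13 = 13, N2 = 1·21 = 21 (N1 ≤ 40, N2 ≤ 30, N2 ≠ N1 ✓), N3 = 13 + 2·21 = 55
check: (N1+N3)/N3 with N1 = 13, N3 = 55 gives 68/55; |achieved − target| = 0 ≤ 17/1375 ✓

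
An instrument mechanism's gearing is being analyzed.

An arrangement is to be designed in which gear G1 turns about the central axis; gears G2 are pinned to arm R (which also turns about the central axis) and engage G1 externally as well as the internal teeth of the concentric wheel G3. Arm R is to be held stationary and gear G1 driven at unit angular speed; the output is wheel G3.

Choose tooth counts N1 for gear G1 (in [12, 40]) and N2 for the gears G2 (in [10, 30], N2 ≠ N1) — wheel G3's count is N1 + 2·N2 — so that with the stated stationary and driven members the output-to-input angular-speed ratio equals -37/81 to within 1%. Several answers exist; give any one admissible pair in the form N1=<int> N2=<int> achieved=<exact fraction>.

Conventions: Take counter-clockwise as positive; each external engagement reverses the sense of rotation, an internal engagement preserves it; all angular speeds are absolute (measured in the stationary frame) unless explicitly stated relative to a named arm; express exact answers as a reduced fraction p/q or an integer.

topology: planetary set — design target -37/81, arm = carrier (Willis)
Willis with ω_arm = 0: ω_ring/ω_sun = −N1/N3; set equal to -37/81  ⇒  N3/N1 = −1/(-37/81) = 81/37
N3 = N1 + 2·N2  ⇒  N2/N1 = (N3/N1 − 1)/2 = (81/37 − 1)/2 = 22/37
smallest multiple with N1 ≥ 12 and N2 ≥ 10: k = 1  ⇒  N1 = 1·37 = 37, N2 = 1·22 = 22 (N1 ≤ 40, N2 ≤ 30, N2 ≠ N1 ✓), N3 = 37 + 2·22 = 81
check: −N1/N3 with N1 = 37, N3 = 81 gives -37/81; |achieved − target| = 0 ≤ 37/8100 ✓

N1=37 N2=22 achieved=-37/81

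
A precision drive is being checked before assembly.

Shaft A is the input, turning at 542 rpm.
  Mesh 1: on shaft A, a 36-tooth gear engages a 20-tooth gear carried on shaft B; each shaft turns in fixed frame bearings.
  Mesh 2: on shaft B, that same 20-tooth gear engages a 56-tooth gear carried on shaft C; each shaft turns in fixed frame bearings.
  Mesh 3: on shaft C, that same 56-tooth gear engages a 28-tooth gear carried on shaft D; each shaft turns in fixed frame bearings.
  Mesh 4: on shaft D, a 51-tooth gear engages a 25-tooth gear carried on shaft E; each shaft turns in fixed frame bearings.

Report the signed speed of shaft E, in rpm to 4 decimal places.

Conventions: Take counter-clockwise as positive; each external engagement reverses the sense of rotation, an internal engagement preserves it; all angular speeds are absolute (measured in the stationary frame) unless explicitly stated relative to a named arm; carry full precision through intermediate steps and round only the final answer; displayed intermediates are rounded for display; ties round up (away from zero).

class = fixed-axis compound train [4 meshes; 4 ratios multiply, 4 sense flips]
mesh 1 [36T→20T]: ω = 542.0000×36/20 = 975.6000 rpm, sense flips to −
mesh 2 [20T→56T]: ω = 975.6000×20/56 = 348.4286 rpm, sense flips to +
mesh 3 [56T→28T]: ω = 348.4286×56/28 = 696.8571 rpm, sense flips to −
mesh 4 [51T→25T]: ω = 696.8571×51/25 = 1421.5886 rpm, sense flips to +
signed output speed = +1421.5886 rpm

+1421.5886 rpm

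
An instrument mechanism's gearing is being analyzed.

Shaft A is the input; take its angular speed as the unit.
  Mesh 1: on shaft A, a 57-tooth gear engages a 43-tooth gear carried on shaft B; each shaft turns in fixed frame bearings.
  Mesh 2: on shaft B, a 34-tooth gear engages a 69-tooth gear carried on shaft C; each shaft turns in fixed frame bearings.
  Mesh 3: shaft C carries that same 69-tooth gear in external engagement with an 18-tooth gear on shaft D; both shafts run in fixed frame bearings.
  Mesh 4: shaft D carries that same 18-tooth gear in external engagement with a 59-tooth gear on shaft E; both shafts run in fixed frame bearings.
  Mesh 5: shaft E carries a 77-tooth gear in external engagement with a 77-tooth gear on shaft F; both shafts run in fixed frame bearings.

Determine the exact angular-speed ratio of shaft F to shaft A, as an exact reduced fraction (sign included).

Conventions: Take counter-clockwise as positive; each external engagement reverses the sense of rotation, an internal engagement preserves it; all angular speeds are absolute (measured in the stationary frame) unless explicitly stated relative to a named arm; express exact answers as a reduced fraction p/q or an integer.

-1938/2537

class = fixed-axis compound train [5 meshes; 5 ratios multiply, 5 sense flips]
mesh 1 [57T→43T]: running ratio 57/43, sense −
mesh 2 [34T→69T]: running ratio 646/989, sense +
mesh 3 [69T→18T]: running ratio 323/129, sense −
mesh 4 [18T→59T]: running ratio 1938/2537, sense +
mesh 5 [77T→77T]: running ratio 1938/2537, sense −
ω_out/ω_in = -1938/2537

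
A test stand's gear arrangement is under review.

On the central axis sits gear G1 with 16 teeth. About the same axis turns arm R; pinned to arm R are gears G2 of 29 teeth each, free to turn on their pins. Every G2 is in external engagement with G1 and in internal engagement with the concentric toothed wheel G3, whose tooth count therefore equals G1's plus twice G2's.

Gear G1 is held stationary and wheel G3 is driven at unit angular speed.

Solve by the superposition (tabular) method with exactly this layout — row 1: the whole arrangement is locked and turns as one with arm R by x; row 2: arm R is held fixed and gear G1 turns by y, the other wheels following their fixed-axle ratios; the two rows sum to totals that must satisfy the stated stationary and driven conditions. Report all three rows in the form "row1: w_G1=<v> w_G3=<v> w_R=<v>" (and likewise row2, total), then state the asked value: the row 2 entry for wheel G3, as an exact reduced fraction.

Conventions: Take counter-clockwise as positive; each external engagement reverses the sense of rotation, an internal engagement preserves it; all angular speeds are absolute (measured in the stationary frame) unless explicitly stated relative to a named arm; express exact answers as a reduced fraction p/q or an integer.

recognized (axles ride arm R): planetary set, 16/29/74 teeth
row 1 (train locked, turned with arm): all members turn x
row 2: sun turns y, ring = −(16/74)·y, arm 0
boundary: total ω_sun = x + y = 0 and total ω_ring = x − (16/74)·y = 1  ⇒  y = -37/45, x = 37/45
row 2 ring = −(16/74)·(-37/45) = 8/45
totals (row 1 + row 2): sun 37/45 + (-37/45) = 0, ring 37/45 + 8/45 = 1, arm 37/45 + 0 = 37/45
asked cell (row2, ring) = 8/45

row1: w_G1=37/45 w_G3=37/45 w_R=37/45
row2: w_G1=-37/45 w_G3=8/45 w_R=0
total: w_G1=0 w_G3=1 w_R=37/45
asked value: 8/45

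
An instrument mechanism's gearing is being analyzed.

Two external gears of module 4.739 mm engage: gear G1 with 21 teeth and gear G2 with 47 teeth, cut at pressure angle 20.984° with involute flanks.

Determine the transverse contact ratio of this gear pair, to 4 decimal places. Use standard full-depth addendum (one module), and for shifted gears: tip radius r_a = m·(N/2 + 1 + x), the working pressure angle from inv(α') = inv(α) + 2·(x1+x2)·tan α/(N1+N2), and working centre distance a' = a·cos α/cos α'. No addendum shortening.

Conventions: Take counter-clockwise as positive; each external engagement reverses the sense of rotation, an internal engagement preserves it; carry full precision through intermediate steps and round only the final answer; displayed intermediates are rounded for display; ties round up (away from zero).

1.6147

class = single-mesh tooth geometry [involute pair 21T × 47T, m = 4.739]
base radii: r_b1 = 46.459473, r_b2 = 103.980726
tip radii: r_a1 = 54.498500, r_a2 = 116.105500
no profile shift: α' = α, a' = a
action lengths: √(r_a1²−r_b1²) = 28.488662, √(r_a2²−r_b2²) = 51.657486
base pitch p_b = π·m·cos α = 13.900642
CR = (28.488662 + 51.657486 − 161.126000·sin 20.98400°)/13.900642 = 1.614728
contact ratio ≈ 1.6147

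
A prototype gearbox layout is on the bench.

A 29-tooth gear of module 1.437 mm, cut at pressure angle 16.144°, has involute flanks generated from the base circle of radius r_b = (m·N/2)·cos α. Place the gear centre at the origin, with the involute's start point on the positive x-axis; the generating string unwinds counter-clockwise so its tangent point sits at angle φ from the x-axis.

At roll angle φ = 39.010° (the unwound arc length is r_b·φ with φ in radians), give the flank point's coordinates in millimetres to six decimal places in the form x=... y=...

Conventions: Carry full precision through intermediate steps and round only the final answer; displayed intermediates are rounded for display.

single-mesh involute tooth geometry (29T wheel at module 1.437)
pitch radius r_p = m·N/2 = 1.437·29/2 = 20.836500
base radius r_b = r_p·cos α = 20.836500·cos 16.144° = 20.014832
roll angle φ = 39.010° = 0.68085294 rad
x = r_b·(cos φ + φ·sin φ) = 24.129943
y = r_b·(sin φ − φ·cos φ) = 2.009663

x=24.129943 y=2.009663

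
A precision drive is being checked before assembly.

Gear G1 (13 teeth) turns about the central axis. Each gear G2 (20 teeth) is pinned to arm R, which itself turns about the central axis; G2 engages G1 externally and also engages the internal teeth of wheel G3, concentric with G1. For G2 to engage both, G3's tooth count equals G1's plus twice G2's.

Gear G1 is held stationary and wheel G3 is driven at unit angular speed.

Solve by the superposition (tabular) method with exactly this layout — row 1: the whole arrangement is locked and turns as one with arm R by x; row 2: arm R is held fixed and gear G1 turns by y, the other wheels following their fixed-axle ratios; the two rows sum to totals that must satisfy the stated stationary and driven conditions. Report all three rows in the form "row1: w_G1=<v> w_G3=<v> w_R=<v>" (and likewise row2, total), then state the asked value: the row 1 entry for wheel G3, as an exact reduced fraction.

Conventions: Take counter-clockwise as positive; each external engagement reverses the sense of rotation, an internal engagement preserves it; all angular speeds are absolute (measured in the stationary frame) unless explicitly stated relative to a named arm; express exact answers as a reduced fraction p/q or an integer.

planetary set (13T centre, 20T on arm, 53T internal) — Willis relation
row 1: whole set turns with the arm by x
superposition row 2 [arm held]: sun y, ring −(13/53)·y, arm 0
boundary: total ω_sun = x + y = 0 and total ω_ring = x − (13/53)·y = 1  ⇒  y = -53/66, x = 53/66
row 2 ring = −(13/53)·(-53/66) = 13/66
totals (row 1 + row 2): sun 53/66 + (-53/66) = 0, ring 53/66 + 13/66 = 1, arm 53/66 + 0 = 53/66
asked cell (row1, ring) = 53/66

row1: w_G1=53/66 w_G3=53/66 w_R=53/66
row2: w_G1=-53/66 w_G3=13/66 w_R=0
total: w_G1=0 w_G3=1 w_R=53/66
asked value: 53/66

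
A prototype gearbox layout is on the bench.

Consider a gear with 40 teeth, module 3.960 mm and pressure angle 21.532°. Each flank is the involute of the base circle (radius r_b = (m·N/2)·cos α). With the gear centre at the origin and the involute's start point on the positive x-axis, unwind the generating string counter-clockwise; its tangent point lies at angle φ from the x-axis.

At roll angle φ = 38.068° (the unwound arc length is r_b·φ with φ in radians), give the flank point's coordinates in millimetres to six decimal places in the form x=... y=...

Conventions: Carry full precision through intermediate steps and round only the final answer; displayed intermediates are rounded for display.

x=88.182969 y=6.889764

class = single-mesh tooth geometry [base-circle involute, m = 3.960, 40T]
pitch radius r_p = m·N/2 = 3.960·40/2 = 79.200000
base radius r_b = r_p·cos α = 79.200000·cos 21.532° = 73.672848
roll angle φ = 38.068° = 0.66441194 rad
x = r_b·(cos φ + φ·sin φ) = 88.182969
y = r_b·(sin φ − φ·cos φ) = 6.889764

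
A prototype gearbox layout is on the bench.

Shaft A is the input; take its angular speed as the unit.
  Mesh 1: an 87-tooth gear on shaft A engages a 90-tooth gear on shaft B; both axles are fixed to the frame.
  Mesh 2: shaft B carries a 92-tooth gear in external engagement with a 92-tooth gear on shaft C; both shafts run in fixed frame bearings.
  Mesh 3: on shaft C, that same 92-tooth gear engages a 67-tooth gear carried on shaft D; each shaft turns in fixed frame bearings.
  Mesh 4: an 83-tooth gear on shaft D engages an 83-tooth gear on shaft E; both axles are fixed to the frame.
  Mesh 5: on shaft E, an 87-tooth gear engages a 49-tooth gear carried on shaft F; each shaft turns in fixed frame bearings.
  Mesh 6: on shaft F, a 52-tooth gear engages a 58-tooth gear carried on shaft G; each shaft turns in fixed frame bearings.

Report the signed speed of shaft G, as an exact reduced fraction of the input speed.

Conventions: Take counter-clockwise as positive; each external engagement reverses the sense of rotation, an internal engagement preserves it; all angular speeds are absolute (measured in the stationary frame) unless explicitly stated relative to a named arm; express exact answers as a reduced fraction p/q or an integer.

34684/16415

6-mesh fixed-axis compound train (all bearings frame-fixed)
mesh 1 [87T→90T]: |ω|/ω_in = 1×87/90 = 29/30, sense flips to −
mesh 2 [92T→92T]: |ω|/ω_in = (29/30)×92/92 = 29/30, sense flips to +
mesh 3 [92T→67T]: |ω|/ω_in = (29/30)×92/67 = 1334/1005, sense flips to −
mesh 4 [83T→83T]: |ω|/ω_in = (1334/1005)×83/83 = 1334/1005, sense flips to +
mesh 5 [87T→49T]: |ω|/ω_in = (1334/1005)×87/49 = 38686/16415, sense flips to −
mesh 6 [52T→58T]: |ω|/ω_in = (38686/16415)×52/58 = 34684/16415, sense flips to +
signed output speed (× input speed) = 34684/16415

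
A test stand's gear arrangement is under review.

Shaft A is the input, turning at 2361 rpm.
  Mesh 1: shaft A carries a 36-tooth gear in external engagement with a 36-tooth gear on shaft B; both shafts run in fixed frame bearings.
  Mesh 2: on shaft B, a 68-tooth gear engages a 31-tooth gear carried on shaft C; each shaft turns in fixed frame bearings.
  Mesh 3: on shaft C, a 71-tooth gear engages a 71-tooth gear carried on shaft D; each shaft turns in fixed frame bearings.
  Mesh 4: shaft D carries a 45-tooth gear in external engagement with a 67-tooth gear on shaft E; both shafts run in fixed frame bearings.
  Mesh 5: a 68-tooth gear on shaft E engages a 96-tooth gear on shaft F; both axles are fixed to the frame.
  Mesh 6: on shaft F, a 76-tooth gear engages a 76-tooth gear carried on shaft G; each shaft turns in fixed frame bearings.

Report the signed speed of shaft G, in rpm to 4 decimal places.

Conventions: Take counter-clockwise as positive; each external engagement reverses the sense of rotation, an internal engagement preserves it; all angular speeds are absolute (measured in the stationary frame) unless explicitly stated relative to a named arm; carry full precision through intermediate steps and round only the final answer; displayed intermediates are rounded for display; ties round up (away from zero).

topology: fixed-axis compound train — 6 meshes, A→G
mesh 1 [36T→36T]: ω = 2361.0000×36/36 = 2361.0000 rpm, sense flips to −
mesh 2 [68T→31T]: ω = 2361.0000×68/31 = 5178.9677 rpm, sense flips to +
mesh 3 [71T→71T]: ω = 5178.9677×71/71 = 5178.9677 rpm, sense flips to −
mesh 4 [45T→67T]: ω = 5178.9677×45/67 = 3478.4112 rpm, sense flips to +
mesh 5 [68T→96T]: ω = 3478.4112×68/96 = 2463.8746 rpm, sense flips to −
mesh 6 [76T→76T]: ω = 2463.8746×76/76 = 2463.8746 rpm, sense flips to +
signed output speed = +2463.8746 rpm

+2463.8746 rpm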